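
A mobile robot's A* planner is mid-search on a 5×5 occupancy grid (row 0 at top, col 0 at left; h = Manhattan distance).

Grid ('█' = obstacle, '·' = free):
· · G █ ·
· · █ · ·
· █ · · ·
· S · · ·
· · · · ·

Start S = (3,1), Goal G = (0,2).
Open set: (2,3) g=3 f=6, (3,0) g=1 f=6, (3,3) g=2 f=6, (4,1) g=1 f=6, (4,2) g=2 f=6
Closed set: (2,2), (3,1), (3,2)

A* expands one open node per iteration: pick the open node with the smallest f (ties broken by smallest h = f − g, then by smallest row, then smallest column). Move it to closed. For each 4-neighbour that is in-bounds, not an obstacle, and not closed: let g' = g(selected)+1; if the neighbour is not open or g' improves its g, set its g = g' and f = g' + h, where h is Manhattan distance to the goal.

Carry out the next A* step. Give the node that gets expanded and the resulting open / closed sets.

expanded=(2,3); open=[(1,3) g=4 f=6, (2,4) g=4 f=8, (3,0) g=1 f=6, (3,3) g=2 f=6, (4,1) g=1 f=6, (4,2) g=2 f=6]; closed=[(2,2), (2,3), (3,1), (3,2)]

step 1: expand (2,3) (f=6, h=3) → closed; open now [(1,3) g=4 f=6, (2,4) g=4 f=8, (3,0) g=1 f=6, (3,3) g=2 f=6, (4,1) g=1 f=6, (4,2) g=2 f=6]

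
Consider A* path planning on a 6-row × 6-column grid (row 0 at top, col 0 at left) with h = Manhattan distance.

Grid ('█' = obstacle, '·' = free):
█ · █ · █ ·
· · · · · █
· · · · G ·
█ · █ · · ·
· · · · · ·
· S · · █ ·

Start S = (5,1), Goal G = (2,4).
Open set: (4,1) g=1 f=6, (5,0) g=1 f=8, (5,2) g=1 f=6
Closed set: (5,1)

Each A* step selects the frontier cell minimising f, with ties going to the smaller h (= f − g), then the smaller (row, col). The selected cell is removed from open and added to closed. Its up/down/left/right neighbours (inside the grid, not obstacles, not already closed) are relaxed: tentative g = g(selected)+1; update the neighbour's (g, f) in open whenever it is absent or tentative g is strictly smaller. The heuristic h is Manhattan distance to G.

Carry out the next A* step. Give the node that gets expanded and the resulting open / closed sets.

step 1: expand (4,1) (f=6, h=5) → closed; open now [(3,1) g=2 f=6, (4,0) g=2 f=8, (4,2) g=2 f=6, (5,0) g=1 f=8, (5,2) g=1 f=6]

expanded=(4,1); open=[(3,1) g=2 f=6, (4,0) g=2 f=8, (4,2) g=2 f=6, (5,0) g=1 f=8, (5,2) g=1 f=6]; closed=[(4,1), (5,1)]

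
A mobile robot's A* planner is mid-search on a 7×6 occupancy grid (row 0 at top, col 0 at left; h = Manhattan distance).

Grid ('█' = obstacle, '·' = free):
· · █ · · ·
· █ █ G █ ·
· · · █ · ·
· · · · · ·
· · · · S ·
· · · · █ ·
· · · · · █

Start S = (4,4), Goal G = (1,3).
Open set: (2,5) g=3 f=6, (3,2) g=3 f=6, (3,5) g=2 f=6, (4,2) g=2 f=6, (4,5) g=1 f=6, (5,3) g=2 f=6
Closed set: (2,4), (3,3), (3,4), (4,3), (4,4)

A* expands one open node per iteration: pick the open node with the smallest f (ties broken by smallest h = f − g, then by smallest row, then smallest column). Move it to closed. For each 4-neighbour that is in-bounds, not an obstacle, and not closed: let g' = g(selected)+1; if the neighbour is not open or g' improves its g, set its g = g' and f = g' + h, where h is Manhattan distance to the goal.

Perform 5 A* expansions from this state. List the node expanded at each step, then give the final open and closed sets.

order=[(2,5) → (1,5) → (3,2) → (2,2) → (3,5)]; open=[(0,5) g=5 f=8, (2,1) g=5 f=8, (3,1) g=4 f=8, (4,2) g=2 f=6, (4,5) g=1 f=6, (5,3) g=2 f=6]; closed=[(1,5), (2,2), (2,4), (2,5), (3,2), (3,3), (3,4), (3,5), (4,3), (4,4)]

step 1: expand (2,5) (f=6, h=3) → closed; open now [(1,5) g=4 f=6, (3,2) g=3 f=6, (3,5) g=2 f=6, (4,2) g=2 f=6, (4,5) g=1 f=6, (5,3) g=2 f=6]
step 2: expand (1,5) (f=6, h=2) → closed; open now [(0,5) g=5 f=8, (3,2) g=3 f=6, (3,5) g=2 f=6, (4,2) g=2 f=6, (4,5) g=1 f=6, (5,3) g=2 f=6]
step 3: expand (3,2) (f=6, h=3) → closed; open now [(0,5) g=5 f=8, (2,2) g=4 f=6, (3,1) g=4 f=8, (3,5) g=2 f=6, (4,2) g=2 f=6, (4,5) g=1 f=6, (5,3) g=2 f=6]
step 4: expand (2,2) (f=6, h=2) → closed; open now [(0,5) g=5 f=8, (2,1) g=5 f=8, (3,1) g=4 f=8, (3,5) g=2 f=6, (4,2) g=2 f=6, (4,5) g=1 f=6, (5,3) g=2 f=6]
step 5: expand (3,5) (f=6, h=4) → closed; open now [(0,5) g=5 f=8, (2,1) g=5 f=8, (3,1) g=4 f=8, (4,2) g=2 f=6, (4,5) g=1 f=6, (5,3) g=2 f=6]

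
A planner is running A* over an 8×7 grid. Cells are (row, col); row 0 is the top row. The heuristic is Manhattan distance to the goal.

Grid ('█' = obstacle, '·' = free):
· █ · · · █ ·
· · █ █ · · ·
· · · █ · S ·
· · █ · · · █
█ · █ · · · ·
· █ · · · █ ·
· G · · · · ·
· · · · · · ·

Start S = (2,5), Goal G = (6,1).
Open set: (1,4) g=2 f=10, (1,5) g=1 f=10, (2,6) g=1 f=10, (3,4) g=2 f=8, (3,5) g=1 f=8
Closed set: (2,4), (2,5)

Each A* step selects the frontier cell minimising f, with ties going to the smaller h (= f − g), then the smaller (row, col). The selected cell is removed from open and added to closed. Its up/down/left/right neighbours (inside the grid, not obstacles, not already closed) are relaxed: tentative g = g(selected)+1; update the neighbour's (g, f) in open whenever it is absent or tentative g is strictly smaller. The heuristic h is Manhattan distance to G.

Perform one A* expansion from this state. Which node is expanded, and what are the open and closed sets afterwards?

expanded=(3,4); open=[(1,4) g=2 f=10, (1,5) g=1 f=10, (2,6) g=1 f=10, (3,3) g=3 f=8, (3,5) g=1 f=8, (4,4) g=3 f=8]; closed=[(2,4), (2,5), (3,4)]

step 1: expand (3,4) (f=8, h=6) → closed; open now [(1,4) g=2 f=10, (1,5) g=1 f=10, (2,6) g=1 f=10, (3,3) g=3 f=8, (3,5) g=1 f=8, (4,4) g=3 f=8]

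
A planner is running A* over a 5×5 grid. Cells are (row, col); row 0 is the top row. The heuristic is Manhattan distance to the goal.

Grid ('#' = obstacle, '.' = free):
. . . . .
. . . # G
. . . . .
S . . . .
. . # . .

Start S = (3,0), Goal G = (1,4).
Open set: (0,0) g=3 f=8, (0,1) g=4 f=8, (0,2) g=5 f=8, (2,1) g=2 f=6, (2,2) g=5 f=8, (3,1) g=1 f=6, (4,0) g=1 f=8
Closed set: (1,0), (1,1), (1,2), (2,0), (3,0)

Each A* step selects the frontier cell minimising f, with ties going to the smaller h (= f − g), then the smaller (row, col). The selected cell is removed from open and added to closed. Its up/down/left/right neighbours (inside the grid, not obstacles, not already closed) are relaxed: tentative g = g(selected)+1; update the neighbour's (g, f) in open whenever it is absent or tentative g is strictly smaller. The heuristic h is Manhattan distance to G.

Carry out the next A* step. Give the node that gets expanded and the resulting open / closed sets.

expanded=(2,1); open=[(0,0) g=3 f=8, (0,1) g=4 f=8, (0,2) g=5 f=8, (2,2) g=3 f=6, (3,1) g=1 f=6, (4,0) g=1 f=8]; closed=[(1,0), (1,1), (1,2), (2,0), (2,1), (3,0)]

step 1: expand (2,1) (f=6, h=4) → closed; open now [(0,0) g=3 f=8, (0,1) g=4 f=8, (0,2) g=5 f=8, (2,2) g=3 f=6, (3,1) g=1 f=6, (4,0) g=1 f=8]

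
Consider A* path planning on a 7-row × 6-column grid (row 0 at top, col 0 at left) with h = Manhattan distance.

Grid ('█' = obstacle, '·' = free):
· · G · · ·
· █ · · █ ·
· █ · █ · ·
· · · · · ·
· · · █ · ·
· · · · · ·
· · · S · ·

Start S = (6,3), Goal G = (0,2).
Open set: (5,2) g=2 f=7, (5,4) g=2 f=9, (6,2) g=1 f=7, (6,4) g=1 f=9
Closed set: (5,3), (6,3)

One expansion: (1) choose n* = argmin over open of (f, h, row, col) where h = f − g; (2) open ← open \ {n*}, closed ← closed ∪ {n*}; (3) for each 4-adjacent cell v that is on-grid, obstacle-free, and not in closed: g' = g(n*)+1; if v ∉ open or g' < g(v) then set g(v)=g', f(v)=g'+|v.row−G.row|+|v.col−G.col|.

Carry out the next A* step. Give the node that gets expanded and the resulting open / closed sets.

expanded=(5,2); open=[(4,2) g=3 f=7, (5,1) g=3 f=9, (5,4) g=2 f=9, (6,2) g=1 f=7, (6,4) g=1 f=9]; closed=[(5,2), (5,3), (6,3)]

step 1: expand (5,2) (f=7, h=5) → closed; open now [(4,2) g=3 f=7, (5,1) g=3 f=9, (5,4) g=2 f=9, (6,2) g=1 f=7, (6,4) g=1 f=9]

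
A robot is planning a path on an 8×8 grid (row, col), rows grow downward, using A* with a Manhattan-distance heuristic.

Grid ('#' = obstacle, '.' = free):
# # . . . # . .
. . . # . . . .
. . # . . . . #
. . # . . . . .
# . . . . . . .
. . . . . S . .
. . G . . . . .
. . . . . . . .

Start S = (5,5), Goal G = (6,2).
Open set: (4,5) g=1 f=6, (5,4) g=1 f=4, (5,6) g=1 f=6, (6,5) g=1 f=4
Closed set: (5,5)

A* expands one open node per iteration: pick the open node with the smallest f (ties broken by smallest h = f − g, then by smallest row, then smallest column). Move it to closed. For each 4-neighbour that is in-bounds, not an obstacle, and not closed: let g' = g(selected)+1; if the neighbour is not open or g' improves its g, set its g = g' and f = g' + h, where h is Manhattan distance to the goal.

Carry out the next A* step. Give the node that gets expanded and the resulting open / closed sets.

step 1: expand (5,4) (f=4, h=3) → closed; open now [(4,4) g=2 f=6, (4,5) g=1 f=6, (5,3) g=2 f=4, (5,6) g=1 f=6, (6,4) g=2 f=4, (6,5) g=1 f=4]

expanded=(5,4); open=[(4,4) g=2 f=6, (4,5) g=1 f=6, (5,3) g=2 f=4, (5,6) g=1 f=6, (6,4) g=2 f=4, (6,5) g=1 f=4]; closed=[(5,4), (5,5)]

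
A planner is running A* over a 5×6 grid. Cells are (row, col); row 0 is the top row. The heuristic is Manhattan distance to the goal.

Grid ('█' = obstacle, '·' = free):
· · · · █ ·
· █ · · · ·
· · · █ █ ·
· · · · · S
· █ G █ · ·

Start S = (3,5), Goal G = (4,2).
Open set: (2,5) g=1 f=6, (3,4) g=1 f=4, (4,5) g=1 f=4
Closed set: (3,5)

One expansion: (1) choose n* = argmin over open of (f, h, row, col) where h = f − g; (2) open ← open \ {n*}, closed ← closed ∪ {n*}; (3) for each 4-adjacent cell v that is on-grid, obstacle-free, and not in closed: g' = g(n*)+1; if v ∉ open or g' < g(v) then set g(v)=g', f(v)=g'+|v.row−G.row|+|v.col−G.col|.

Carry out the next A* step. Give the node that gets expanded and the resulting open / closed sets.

expanded=(3,4); open=[(2,5) g=1 f=6, (3,3) g=2 f=4, (4,4) g=2 f=4, (4,5) g=1 f=4]; closed=[(3,4), (3,5)]

step 1: expand (3,4) (f=4, h=3) → closed; open now [(2,5) g=1 f=6, (3,3) g=2 f=4, (4,4) g=2 f=4, (4,5) g=1 f=4]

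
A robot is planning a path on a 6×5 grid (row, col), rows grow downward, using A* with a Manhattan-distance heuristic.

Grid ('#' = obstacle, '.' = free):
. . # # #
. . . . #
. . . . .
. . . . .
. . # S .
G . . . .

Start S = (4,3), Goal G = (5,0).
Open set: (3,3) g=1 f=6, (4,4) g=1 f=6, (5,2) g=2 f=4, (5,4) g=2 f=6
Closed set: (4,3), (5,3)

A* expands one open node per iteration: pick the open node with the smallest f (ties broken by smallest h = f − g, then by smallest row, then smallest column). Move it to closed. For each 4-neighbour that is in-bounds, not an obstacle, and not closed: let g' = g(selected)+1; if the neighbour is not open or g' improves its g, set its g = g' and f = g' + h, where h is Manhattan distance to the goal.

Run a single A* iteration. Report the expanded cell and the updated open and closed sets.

step 1: expand (5,2) (f=4, h=2) → closed; open now [(3,3) g=1 f=6, (4,4) g=1 f=6, (5,1) g=3 f=4, (5,4) g=2 f=6]

expanded=(5,2); open=[(3,3) g=1 f=6, (4,4) g=1 f=6, (5,1) g=3 f=4, (5,4) g=2 f=6]; closed=[(4,3), (5,2), (5,3)]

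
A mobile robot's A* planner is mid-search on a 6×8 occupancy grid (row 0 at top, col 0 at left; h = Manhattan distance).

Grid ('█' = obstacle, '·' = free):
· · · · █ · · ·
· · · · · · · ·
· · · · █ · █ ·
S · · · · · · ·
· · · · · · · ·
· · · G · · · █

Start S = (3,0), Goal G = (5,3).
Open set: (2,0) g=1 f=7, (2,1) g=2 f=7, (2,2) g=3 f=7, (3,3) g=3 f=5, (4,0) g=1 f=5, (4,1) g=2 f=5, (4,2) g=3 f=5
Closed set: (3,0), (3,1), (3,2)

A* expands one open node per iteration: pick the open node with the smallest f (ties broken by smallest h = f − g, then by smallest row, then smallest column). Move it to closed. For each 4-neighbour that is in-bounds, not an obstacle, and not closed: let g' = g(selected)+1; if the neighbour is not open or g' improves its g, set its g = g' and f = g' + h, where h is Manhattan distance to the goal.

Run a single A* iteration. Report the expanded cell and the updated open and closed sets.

step 1: expand (3,3) (f=5, h=2) → closed; open now [(2,0) g=1 f=7, (2,1) g=2 f=7, (2,2) g=3 f=7, (2,3) g=4 f=7, (3,4) g=4 f=7, (4,0) g=1 f=5, (4,1) g=2 f=5, (4,2) g=3 f=5, (4,3) g=4 f=5]

expanded=(3,3); open=[(2,0) g=1 f=7, (2,1) g=2 f=7, (2,2) g=3 f=7, (2,3) g=4 f=7, (3,4) g=4 f=7, (4,0) g=1 f=5, (4,1) g=2 f=5, (4,2) g=3 f=5, (4,3) g=4 f=5]; closed=[(3,0), (3,1), (3,2), (3,3)]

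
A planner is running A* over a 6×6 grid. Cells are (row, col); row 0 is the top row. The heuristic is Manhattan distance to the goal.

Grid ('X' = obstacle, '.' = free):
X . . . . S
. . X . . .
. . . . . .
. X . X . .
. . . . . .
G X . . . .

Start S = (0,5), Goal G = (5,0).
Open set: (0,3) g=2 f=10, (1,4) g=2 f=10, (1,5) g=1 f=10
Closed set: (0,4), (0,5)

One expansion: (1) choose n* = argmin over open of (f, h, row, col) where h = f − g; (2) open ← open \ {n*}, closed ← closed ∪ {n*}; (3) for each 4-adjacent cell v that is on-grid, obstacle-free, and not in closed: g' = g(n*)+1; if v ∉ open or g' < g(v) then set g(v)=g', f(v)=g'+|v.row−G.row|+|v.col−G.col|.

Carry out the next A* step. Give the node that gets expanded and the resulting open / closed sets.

step 1: expand (0,3) (f=10, h=8) → closed; open now [(0,2) g=3 f=10, (1,3) g=3 f=10, (1,4) g=2 f=10, (1,5) g=1 f=10]

expanded=(0,3); open=[(0,2) g=3 f=10, (1,3) g=3 f=10, (1,4) g=2 f=10, (1,5) g=1 f=10]; closed=[(0,3), (0,4), (0,5)]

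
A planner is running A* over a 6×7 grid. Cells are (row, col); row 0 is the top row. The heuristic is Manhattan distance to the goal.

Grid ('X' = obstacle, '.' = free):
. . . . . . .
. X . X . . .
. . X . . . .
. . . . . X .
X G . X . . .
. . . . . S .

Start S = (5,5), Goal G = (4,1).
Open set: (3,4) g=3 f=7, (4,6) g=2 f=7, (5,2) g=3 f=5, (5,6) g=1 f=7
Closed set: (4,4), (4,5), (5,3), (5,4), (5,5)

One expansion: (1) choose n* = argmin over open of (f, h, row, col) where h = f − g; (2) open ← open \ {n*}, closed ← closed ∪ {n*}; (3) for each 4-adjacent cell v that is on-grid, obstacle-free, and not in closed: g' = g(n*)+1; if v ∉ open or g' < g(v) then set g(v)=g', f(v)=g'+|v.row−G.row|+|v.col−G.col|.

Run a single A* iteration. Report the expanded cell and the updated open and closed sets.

step 1: expand (5,2) (f=5, h=2) → closed; open now [(3,4) g=3 f=7, (4,2) g=4 f=5, (4,6) g=2 f=7, (5,1) g=4 f=5, (5,6) g=1 f=7]

expanded=(5,2); open=[(3,4) g=3 f=7, (4,2) g=4 f=5, (4,6) g=2 f=7, (5,1) g=4 f=5, (5,6) g=1 f=7]; closed=[(4,4), (4,5), (5,2), (5,3), (5,4), (5,5)]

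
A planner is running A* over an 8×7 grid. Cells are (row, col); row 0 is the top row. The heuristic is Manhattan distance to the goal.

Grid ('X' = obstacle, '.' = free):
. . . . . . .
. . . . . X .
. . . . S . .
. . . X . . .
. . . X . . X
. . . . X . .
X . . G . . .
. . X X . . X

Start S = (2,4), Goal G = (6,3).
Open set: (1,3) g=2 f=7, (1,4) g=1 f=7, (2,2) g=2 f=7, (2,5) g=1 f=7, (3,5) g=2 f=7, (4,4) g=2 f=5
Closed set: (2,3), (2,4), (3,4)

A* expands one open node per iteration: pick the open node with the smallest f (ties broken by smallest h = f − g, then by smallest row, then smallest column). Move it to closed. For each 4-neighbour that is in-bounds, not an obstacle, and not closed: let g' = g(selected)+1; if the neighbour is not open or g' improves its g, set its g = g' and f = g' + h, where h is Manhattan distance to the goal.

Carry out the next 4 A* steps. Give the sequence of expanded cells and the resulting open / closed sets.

step 1: expand (4,4) (f=5, h=3) → closed; open now [(1,3) g=2 f=7, (1,4) g=1 f=7, (2,2) g=2 f=7, (2,5) g=1 f=7, (3,5) g=2 f=7, (4,5) g=3 f=7]
step 2: expand (4,5) (f=7, h=4) → closed; open now [(1,3) g=2 f=7, (1,4) g=1 f=7, (2,2) g=2 f=7, (2,5) g=1 f=7, (3,5) g=2 f=7, (5,5) g=4 f=7]
step 3: expand (5,5) (f=7, h=3) → closed; open now [(1,3) g=2 f=7, (1,4) g=1 f=7, (2,2) g=2 f=7, (2,5) g=1 f=7, (3,5) g=2 f=7, (5,6) g=5 f=9, (6,5) g=5 f=7]
step 4: expand (6,5) (f=7, h=2) → closed; open now [(1,3) g=2 f=7, (1,4) g=1 f=7, (2,2) g=2 f=7, (2,5) g=1 f=7, (3,5) g=2 f=7, (5,6) g=5 f=9, (6,4) g=6 f=7, (6,6) g=6 f=9, (7,5) g=6 f=9]

order=[(4,4) → (4,5) → (5,5) → (6,5)]; open=[(1,3) g=2 f=7, (1,4) g=1 f=7, (2,2) g=2 f=7, (2,5) g=1 f=7, (3,5) g=2 f=7, (5,6) g=5 f=9, (6,4) g=6 f=7, (6,6) g=6 f=9, (7,5) g=6 f=9]; closed=[(2,3), (2,4), (3,4), (4,4), (4,5), (5,5), (6,5)]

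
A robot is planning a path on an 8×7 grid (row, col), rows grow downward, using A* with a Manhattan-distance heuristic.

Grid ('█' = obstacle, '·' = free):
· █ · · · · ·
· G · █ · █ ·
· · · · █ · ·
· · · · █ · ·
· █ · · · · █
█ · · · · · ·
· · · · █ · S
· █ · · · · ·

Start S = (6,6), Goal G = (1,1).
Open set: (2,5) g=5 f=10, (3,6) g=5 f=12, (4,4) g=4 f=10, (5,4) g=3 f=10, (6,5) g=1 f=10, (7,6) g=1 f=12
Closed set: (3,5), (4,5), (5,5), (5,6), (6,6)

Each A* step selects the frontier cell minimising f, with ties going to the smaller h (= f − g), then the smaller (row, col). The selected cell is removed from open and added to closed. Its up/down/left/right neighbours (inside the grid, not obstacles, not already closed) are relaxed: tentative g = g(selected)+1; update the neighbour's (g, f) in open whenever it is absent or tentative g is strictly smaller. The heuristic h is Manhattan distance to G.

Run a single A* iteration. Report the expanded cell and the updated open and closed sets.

expanded=(2,5); open=[(2,6) g=6 f=12, (3,6) g=5 f=12, (4,4) g=4 f=10, (5,4) g=3 f=10, (6,5) g=1 f=10, (7,6) g=1 f=12]; closed=[(2,5), (3,5), (4,5), (5,5), (5,6), (6,6)]

step 1: expand (2,5) (f=10, h=5) → closed; open now [(2,6) g=6 f=12, (3,6) g=5 f=12, (4,4) g=4 f=10, (5,4) g=3 f=10, (6,5) g=1 f=10, (7,6) g=1 f=12]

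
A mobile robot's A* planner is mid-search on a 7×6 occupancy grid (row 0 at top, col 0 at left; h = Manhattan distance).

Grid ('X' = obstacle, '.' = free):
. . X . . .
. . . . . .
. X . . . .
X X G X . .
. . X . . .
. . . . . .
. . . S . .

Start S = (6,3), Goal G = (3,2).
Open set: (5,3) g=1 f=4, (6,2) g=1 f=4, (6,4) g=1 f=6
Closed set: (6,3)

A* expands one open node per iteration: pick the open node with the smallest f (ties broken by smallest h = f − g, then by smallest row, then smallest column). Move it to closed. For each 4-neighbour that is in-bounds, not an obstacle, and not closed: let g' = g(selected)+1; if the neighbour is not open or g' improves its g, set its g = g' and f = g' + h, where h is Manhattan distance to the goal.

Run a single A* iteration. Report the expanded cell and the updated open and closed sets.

expanded=(5,3); open=[(4,3) g=2 f=4, (5,2) g=2 f=4, (5,4) g=2 f=6, (6,2) g=1 f=4, (6,4) g=1 f=6]; closed=[(5,3), (6,3)]

step 1: expand (5,3) (f=4, h=3) → closed; open now [(4,3) g=2 f=4, (5,2) g=2 f=4, (5,4) g=2 f=6, (6,2) g=1 f=4, (6,4) g=1 f=6]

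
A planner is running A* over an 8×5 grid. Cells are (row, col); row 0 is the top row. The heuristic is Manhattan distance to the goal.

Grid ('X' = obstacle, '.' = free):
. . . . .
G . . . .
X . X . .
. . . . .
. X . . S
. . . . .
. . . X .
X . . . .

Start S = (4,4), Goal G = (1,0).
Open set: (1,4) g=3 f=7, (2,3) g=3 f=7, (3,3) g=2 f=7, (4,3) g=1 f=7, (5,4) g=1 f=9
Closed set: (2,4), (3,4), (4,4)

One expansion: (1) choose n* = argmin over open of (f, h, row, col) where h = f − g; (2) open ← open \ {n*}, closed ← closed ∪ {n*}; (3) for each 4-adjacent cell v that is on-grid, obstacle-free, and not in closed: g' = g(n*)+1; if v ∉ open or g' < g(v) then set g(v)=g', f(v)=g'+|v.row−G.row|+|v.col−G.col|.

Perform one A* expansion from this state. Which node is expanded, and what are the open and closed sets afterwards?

step 1: expand (1,4) (f=7, h=4) → closed; open now [(0,4) g=4 f=9, (1,3) g=4 f=7, (2,3) g=3 f=7, (3,3) g=2 f=7, (4,3) g=1 f=7, (5,4) g=1 f=9]

expanded=(1,4); open=[(0,4) g=4 f=9, (1,3) g=4 f=7, (2,3) g=3 f=7, (3,3) g=2 f=7, (4,3) g=1 f=7, (5,4) g=1 f=9]; closed=[(1,4), (2,4), (3,4), (4,4)]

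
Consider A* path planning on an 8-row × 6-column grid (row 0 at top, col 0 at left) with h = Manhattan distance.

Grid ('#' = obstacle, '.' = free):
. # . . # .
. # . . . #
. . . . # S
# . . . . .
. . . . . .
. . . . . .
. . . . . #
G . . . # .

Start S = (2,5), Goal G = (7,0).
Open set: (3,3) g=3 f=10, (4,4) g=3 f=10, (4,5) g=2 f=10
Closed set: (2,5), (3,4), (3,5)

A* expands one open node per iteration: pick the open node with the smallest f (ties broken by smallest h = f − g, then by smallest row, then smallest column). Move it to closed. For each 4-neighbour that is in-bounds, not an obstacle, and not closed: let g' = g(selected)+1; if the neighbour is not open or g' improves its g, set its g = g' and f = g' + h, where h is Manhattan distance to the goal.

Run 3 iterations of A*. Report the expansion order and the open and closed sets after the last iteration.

step 1: expand (3,3) (f=10, h=7) → closed; open now [(2,3) g=4 f=12, (3,2) g=4 f=10, (4,3) g=4 f=10, (4,4) g=3 f=10, (4,5) g=2 f=10]
step 2: expand (3,2) (f=10, h=6) → closed; open now [(2,2) g=5 f=12, (2,3) g=4 f=12, (3,1) g=5 f=10, (4,2) g=5 f=10, (4,3) g=4 f=10, (4,4) g=3 f=10, (4,5) g=2 f=10]
step 3: expand (3,1) (f=10, h=5) → closed; open now [(2,1) g=6 f=12, (2,2) g=5 f=12, (2,3) g=4 f=12, (4,1) g=6 f=10, (4,2) g=5 f=10, (4,3) g=4 f=10, (4,4) g=3 f=10, (4,5) g=2 f=10]

order=[(3,3) → (3,2) → (3,1)]; open=[(2,1) g=6 f=12, (2,2) g=5 f=12, (2,3) g=4 f=12, (4,1) g=6 f=10, (4,2) g=5 f=10, (4,3) g=4 f=10, (4,4) g=3 f=10, (4,5) g=2 f=10]; closed=[(2,5), (3,1), (3,2), (3,3), (3,4), (3,5)]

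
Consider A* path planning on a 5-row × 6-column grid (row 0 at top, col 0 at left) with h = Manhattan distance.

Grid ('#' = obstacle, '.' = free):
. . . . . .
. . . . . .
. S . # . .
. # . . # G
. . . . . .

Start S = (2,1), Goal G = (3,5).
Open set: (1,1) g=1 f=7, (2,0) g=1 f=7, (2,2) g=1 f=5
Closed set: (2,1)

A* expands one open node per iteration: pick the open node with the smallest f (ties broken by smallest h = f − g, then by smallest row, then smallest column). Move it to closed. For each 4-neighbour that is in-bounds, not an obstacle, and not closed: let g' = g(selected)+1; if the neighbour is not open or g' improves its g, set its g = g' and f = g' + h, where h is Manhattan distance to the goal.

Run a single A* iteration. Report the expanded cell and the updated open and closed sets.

expanded=(2,2); open=[(1,1) g=1 f=7, (1,2) g=2 f=7, (2,0) g=1 f=7, (3,2) g=2 f=5]; closed=[(2,1), (2,2)]

step 1: expand (2,2) (f=5, h=4) → closed; open now [(1,1) g=1 f=7, (1,2) g=2 f=7, (2,0) g=1 f=7, (3,2) g=2 f=5]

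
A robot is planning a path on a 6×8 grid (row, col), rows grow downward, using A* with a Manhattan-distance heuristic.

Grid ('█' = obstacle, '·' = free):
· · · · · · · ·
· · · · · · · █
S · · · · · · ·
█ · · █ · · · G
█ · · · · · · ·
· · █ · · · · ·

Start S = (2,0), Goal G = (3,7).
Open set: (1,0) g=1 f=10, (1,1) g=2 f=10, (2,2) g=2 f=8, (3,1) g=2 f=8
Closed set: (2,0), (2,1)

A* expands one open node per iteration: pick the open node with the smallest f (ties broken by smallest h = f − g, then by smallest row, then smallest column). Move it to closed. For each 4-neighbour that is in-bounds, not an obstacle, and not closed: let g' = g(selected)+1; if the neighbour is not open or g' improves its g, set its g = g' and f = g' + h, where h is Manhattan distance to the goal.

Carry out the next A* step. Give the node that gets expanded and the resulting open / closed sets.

expanded=(2,2); open=[(1,0) g=1 f=10, (1,1) g=2 f=10, (1,2) g=3 f=10, (2,3) g=3 f=8, (3,1) g=2 f=8, (3,2) g=3 f=8]; closed=[(2,0), (2,1), (2,2)]

step 1: expand (2,2) (f=8, h=6) → closed; open now [(1,0) g=1 f=10, (1,1) g=2 f=10, (1,2) g=3 f=10, (2,3) g=3 f=8, (3,1) g=2 f=8, (3,2) g=3 f=8]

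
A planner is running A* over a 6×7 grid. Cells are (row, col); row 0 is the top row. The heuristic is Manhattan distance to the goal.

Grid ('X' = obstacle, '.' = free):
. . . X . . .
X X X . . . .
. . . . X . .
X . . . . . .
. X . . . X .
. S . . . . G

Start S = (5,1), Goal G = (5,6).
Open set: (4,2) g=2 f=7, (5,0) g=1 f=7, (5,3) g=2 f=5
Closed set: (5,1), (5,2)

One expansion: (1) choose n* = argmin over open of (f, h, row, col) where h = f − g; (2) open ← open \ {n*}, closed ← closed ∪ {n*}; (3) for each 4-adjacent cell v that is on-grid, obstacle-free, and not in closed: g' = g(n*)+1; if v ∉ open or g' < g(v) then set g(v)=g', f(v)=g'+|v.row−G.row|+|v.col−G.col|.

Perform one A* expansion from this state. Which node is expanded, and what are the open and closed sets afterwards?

expanded=(5,3); open=[(4,2) g=2 f=7, (4,3) g=3 f=7, (5,0) g=1 f=7, (5,4) g=3 f=5]; closed=[(5,1), (5,2), (5,3)]

step 1: expand (5,3) (f=5, h=3) → closed; open now [(4,2) g=2 f=7, (4,3) g=3 f=7, (5,0) g=1 f=7, (5,4) g=3 f=5]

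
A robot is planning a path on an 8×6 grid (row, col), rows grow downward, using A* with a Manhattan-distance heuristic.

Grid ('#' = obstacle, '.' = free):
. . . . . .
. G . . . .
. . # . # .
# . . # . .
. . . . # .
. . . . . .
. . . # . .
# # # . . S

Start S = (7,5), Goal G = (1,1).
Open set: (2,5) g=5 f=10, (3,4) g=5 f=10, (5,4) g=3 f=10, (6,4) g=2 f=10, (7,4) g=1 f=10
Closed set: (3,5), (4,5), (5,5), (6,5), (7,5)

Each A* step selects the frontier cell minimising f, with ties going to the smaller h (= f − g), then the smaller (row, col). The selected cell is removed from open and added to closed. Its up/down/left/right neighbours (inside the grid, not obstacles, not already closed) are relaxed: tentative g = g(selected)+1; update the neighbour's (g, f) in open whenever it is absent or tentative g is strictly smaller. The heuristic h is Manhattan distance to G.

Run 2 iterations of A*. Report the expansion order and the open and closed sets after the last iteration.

step 1: expand (2,5) (f=10, h=5) → closed; open now [(1,5) g=6 f=10, (3,4) g=5 f=10, (5,4) g=3 f=10, (6,4) g=2 f=10, (7,4) g=1 f=10]
step 2: expand (1,5) (f=10, h=4) → closed; open now [(0,5) g=7 f=12, (1,4) g=7 f=10, (3,4) g=5 f=10, (5,4) g=3 f=10, (6,4) g=2 f=10, (7,4) g=1 f=10]

order=[(2,5) → (1,5)]; open=[(0,5) g=7 f=12, (1,4) g=7 f=10, (3,4) g=5 f=10, (5,4) g=3 f=10, (6,4) g=2 f=10, (7,4) g=1 f=10]; closed=[(1,5), (2,5), (3,5), (4,5), (5,5), (6,5), (7,5)]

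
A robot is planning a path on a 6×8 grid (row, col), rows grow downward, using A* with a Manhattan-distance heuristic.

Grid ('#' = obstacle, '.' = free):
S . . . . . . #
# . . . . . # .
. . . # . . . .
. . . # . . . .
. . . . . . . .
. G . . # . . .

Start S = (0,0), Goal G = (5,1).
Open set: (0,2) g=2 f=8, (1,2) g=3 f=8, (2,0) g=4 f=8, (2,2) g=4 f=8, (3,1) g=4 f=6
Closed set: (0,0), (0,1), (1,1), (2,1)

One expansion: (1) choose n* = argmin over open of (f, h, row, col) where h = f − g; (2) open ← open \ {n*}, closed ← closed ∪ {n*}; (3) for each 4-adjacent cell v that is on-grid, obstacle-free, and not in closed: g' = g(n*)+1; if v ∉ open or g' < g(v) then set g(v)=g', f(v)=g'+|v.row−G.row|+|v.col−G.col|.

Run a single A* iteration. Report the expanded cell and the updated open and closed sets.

step 1: expand (3,1) (f=6, h=2) → closed; open now [(0,2) g=2 f=8, (1,2) g=3 f=8, (2,0) g=4 f=8, (2,2) g=4 f=8, (3,0) g=5 f=8, (3,2) g=5 f=8, (4,1) g=5 f=6]

expanded=(3,1); open=[(0,2) g=2 f=8, (1,2) g=3 f=8, (2,0) g=4 f=8, (2,2) g=4 f=8, (3,0) g=5 f=8, (3,2) g=5 f=8, (4,1) g=5 f=6]; closed=[(0,0), (0,1), (1,1), (2,1), (3,1)]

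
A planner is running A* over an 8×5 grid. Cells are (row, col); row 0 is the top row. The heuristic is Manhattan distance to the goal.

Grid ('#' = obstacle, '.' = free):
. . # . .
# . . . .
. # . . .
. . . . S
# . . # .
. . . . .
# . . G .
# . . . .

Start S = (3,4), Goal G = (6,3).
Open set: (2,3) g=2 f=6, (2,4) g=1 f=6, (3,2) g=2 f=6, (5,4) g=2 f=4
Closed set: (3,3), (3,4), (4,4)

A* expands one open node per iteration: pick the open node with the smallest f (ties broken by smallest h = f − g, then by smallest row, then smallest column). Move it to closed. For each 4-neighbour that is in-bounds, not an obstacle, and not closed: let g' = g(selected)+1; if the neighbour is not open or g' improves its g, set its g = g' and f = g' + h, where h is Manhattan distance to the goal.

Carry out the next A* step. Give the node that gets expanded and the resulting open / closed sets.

step 1: expand (5,4) (f=4, h=2) → closed; open now [(2,3) g=2 f=6, (2,4) g=1 f=6, (3,2) g=2 f=6, (5,3) g=3 f=4, (6,4) g=3 f=4]

expanded=(5,4); open=[(2,3) g=2 f=6, (2,4) g=1 f=6, (3,2) g=2 f=6, (5,3) g=3 f=4, (6,4) g=3 f=4]; closed=[(3,3), (3,4), (4,4), (5,4)]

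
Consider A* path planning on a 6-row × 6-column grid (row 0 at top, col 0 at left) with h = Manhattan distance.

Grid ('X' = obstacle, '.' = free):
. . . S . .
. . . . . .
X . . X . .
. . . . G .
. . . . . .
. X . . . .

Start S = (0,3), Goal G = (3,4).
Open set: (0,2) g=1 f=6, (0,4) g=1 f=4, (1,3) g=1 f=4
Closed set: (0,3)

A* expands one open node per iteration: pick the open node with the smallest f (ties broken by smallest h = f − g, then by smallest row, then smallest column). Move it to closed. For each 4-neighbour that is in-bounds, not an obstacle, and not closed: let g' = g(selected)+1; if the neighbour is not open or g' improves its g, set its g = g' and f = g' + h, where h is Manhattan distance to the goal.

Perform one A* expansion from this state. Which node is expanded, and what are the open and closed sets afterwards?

expanded=(0,4); open=[(0,2) g=1 f=6, (0,5) g=2 f=6, (1,3) g=1 f=4, (1,4) g=2 f=4]; closed=[(0,3), (0,4)]

step 1: expand (0,4) (f=4, h=3) → closed; open now [(0,2) g=1 f=6, (0,5) g=2 f=6, (1,3) g=1 f=4, (1,4) g=2 f=4]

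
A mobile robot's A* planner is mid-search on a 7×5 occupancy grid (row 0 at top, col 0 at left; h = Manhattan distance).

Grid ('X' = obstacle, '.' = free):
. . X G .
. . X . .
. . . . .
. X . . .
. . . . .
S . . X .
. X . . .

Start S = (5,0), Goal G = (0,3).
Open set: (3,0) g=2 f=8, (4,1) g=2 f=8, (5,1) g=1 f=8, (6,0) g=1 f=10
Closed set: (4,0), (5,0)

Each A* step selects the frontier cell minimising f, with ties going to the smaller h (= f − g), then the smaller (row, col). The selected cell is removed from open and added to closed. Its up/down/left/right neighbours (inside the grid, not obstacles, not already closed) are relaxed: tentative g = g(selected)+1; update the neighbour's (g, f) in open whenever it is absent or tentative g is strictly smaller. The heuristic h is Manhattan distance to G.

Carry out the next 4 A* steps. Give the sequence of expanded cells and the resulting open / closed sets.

step 1: expand (3,0) (f=8, h=6) → closed; open now [(2,0) g=3 f=8, (4,1) g=2 f=8, (5,1) g=1 f=8, (6,0) g=1 f=10]
step 2: expand (2,0) (f=8, h=5) → closed; open now [(1,0) g=4 f=8, (2,1) g=4 f=8, (4,1) g=2 f=8, (5,1) g=1 f=8, (6,0) g=1 f=10]
step 3: expand (1,0) (f=8, h=4) → closed; open now [(0,0) g=5 f=8, (1,1) g=5 f=8, (2,1) g=4 f=8, (4,1) g=2 f=8, (5,1) g=1 f=8, (6,0) g=1 f=10]
step 4: expand (0,0) (f=8, h=3) → closed; open now [(0,1) g=6 f=8, (1,1) g=5 f=8, (2,1) g=4 f=8, (4,1) g=2 f=8, (5,1) g=1 f=8, (6,0) g=1 f=10]

order=[(3,0) → (2,0) → (1,0) → (0,0)]; open=[(0,1) g=6 f=8, (1,1) g=5 f=8, (2,1) g=4 f=8, (4,1) g=2 f=8, (5,1) g=1 f=8, (6,0) g=1 f=10]; closed=[(0,0), (1,0), (2,0), (3,0), (4,0), (5,0)]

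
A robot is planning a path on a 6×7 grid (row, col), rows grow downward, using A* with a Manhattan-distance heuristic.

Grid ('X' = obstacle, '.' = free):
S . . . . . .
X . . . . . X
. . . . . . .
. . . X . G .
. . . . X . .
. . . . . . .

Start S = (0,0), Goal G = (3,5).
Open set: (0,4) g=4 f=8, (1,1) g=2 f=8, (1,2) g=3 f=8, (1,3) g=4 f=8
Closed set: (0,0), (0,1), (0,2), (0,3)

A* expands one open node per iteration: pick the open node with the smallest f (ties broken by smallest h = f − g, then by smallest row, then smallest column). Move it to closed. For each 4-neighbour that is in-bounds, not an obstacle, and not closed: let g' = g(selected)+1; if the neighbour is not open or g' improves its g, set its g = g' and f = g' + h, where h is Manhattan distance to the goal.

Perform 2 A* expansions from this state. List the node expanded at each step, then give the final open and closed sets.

step 1: expand (0,4) (f=8, h=4) → closed; open now [(0,5) g=5 f=8, (1,1) g=2 f=8, (1,2) g=3 f=8, (1,3) g=4 f=8, (1,4) g=5 f=8]
step 2: expand (0,5) (f=8, h=3) → closed; open now [(0,6) g=6 f=10, (1,1) g=2 f=8, (1,2) g=3 f=8, (1,3) g=4 f=8, (1,4) g=5 f=8, (1,5) g=6 f=8]

order=[(0,4) → (0,5)]; open=[(0,6) g=6 f=10, (1,1) g=2 f=8, (1,2) g=3 f=8, (1,3) g=4 f=8, (1,4) g=5 f=8, (1,5) g=6 f=8]; closed=[(0,0), (0,1), (0,2), (0,3), (0,4), (0,5)]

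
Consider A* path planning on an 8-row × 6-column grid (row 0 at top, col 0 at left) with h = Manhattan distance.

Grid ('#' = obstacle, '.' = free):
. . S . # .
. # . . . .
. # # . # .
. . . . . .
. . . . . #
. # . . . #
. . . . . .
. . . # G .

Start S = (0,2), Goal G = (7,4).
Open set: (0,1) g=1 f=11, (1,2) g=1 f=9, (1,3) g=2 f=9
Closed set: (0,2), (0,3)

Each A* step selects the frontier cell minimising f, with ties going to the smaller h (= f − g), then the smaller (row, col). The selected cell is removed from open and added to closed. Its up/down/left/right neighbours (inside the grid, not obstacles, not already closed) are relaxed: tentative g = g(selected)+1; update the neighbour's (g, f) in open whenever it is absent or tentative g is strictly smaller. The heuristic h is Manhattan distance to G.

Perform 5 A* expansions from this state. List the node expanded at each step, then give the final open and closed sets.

order=[(1,3) → (1,4) → (2,3) → (3,3) → (3,4)]; open=[(0,1) g=1 f=11, (1,2) g=1 f=9, (1,5) g=4 f=11, (3,2) g=5 f=11, (3,5) g=6 f=11, (4,3) g=5 f=9, (4,4) g=6 f=9]; closed=[(0,2), (0,3), (1,3), (1,4), (2,3), (3,3), (3,4)]

step 1: expand (1,3) (f=9, h=7) → closed; open now [(0,1) g=1 f=11, (1,2) g=1 f=9, (1,4) g=3 f=9, (2,3) g=3 f=9]
step 2: expand (1,4) (f=9, h=6) → closed; open now [(0,1) g=1 f=11, (1,2) g=1 f=9, (1,5) g=4 f=11, (2,3) g=3 f=9]
step 3: expand (2,3) (f=9, h=6) → closed; open now [(0,1) g=1 f=11, (1,2) g=1 f=9, (1,5) g=4 f=11, (3,3) g=4 f=9]
step 4: expand (3,3) (f=9, h=5) → closed; open now [(0,1) g=1 f=11, (1,2) g=1 f=9, (1,5) g=4 f=11, (3,2) g=5 f=11, (3,4) g=5 f=9, (4,3) g=5 f=9]
step 5: expand (3,4) (f=9, h=4) → closed; open now [(0,1) g=1 f=11, (1,2) g=1 f=9, (1,5) g=4 f=11, (3,2) g=5 f=11, (3,5) g=6 f=11, (4,3) g=5 f=9, (4,4) g=6 f=9]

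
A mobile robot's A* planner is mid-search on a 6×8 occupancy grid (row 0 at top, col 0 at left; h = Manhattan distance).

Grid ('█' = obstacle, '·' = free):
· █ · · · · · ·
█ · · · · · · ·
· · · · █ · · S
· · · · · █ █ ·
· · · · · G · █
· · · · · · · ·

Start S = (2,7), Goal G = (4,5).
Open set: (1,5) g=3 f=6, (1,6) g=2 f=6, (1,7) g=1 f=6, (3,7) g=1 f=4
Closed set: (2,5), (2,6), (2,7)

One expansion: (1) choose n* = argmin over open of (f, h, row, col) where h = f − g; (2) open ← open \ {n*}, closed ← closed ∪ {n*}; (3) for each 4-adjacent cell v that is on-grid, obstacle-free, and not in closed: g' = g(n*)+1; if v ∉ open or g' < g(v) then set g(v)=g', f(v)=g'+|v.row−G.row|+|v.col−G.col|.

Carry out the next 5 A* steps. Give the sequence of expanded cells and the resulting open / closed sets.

step 1: expand (3,7) (f=4, h=3) → closed; open now [(1,5) g=3 f=6, (1,6) g=2 f=6, (1,7) g=1 f=6]
step 2: expand (1,5) (f=6, h=3) → closed; open now [(0,5) g=4 f=8, (1,4) g=4 f=8, (1,6) g=2 f=6, (1,7) g=1 f=6]
step 3: expand (1,6) (f=6, h=4) → closed; open now [(0,5) g=4 f=8, (0,6) g=3 f=8, (1,4) g=4 f=8, (1,7) g=1 f=6]
step 4: expand (1,7) (f=6, h=5) → closed; open now [(0,5) g=4 f=8, (0,6) g=3 f=8, (0,7) g=2 f=8, (1,4) g=4 f=8]
step 5: expand (0,5) (f=8, h=4) → closed; open now [(0,4) g=5 f=10, (0,6) g=3 f=8, (0,7) g=2 f=8, (1,4) g=4 f=8]

order=[(3,7) → (1,5) → (1,6) → (1,7) → (0,5)]; open=[(0,4) g=5 f=10, (0,6) g=3 f=8, (0,7) g=2 f=8, (1,4) g=4 f=8]; closed=[(0,5), (1,5), (1,6), (1,7), (2,5), (2,6), (2,7), (3,7)]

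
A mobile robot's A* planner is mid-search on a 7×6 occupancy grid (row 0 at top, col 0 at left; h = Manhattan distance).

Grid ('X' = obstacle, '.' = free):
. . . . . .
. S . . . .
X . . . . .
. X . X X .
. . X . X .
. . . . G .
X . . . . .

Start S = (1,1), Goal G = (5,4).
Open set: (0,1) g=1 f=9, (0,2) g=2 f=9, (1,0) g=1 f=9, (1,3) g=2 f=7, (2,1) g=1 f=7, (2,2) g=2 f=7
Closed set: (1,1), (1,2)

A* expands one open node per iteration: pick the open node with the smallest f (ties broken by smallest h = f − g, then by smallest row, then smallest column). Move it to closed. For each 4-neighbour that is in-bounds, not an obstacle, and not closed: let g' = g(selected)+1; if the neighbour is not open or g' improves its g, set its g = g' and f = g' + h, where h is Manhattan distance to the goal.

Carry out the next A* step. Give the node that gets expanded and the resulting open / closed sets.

step 1: expand (1,3) (f=7, h=5) → closed; open now [(0,1) g=1 f=9, (0,2) g=2 f=9, (0,3) g=3 f=9, (1,0) g=1 f=9, (1,4) g=3 f=7, (2,1) g=1 f=7, (2,2) g=2 f=7, (2,3) g=3 f=7]

expanded=(1,3); open=[(0,1) g=1 f=9, (0,2) g=2 f=9, (0,3) g=3 f=9, (1,0) g=1 f=9, (1,4) g=3 f=7, (2,1) g=1 f=7, (2,2) g=2 f=7, (2,3) g=3 f=7]; closed=[(1,1), (1,2), (1,3)]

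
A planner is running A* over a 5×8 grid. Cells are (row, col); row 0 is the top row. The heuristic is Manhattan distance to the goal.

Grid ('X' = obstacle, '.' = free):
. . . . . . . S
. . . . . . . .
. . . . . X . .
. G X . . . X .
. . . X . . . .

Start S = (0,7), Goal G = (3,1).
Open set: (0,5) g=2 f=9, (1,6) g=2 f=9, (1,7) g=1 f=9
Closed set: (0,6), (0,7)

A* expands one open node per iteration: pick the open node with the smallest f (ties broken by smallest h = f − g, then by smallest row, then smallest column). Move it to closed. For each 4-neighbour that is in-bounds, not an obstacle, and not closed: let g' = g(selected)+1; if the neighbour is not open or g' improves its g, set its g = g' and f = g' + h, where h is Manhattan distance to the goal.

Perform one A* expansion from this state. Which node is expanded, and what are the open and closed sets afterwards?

step 1: expand (0,5) (f=9, h=7) → closed; open now [(0,4) g=3 f=9, (1,5) g=3 f=9, (1,6) g=2 f=9, (1,7) g=1 f=9]

expanded=(0,5); open=[(0,4) g=3 f=9, (1,5) g=3 f=9, (1,6) g=2 f=9, (1,7) g=1 f=9]; closed=[(0,5), (0,6), (0,7)]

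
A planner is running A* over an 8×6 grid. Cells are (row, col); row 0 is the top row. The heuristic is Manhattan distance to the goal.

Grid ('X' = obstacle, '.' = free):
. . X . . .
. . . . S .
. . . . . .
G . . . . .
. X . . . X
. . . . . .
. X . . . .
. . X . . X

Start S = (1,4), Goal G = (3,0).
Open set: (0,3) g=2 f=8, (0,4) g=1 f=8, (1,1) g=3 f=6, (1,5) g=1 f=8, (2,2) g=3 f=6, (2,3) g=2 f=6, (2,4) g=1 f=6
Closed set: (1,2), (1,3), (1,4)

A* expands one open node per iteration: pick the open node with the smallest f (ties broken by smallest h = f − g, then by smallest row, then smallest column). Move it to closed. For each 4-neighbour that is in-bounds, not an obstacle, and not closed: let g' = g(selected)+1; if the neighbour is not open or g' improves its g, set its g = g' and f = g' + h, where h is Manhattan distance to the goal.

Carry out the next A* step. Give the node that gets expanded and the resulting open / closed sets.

expanded=(1,1); open=[(0,1) g=4 f=8, (0,3) g=2 f=8, (0,4) g=1 f=8, (1,0) g=4 f=6, (1,5) g=1 f=8, (2,1) g=4 f=6, (2,2) g=3 f=6, (2,3) g=2 f=6, (2,4) g=1 f=6]; closed=[(1,1), (1,2), (1,3), (1,4)]

step 1: expand (1,1) (f=6, h=3) → closed; open now [(0,1) g=4 f=8, (0,3) g=2 f=8, (0,4) g=1 f=8, (1,0) g=4 f=6, (1,5) g=1 f=8, (2,1) g=4 f=6, (2,2) g=3 f=6, (2,3) g=2 f=6, (2,4) g=1 f=6]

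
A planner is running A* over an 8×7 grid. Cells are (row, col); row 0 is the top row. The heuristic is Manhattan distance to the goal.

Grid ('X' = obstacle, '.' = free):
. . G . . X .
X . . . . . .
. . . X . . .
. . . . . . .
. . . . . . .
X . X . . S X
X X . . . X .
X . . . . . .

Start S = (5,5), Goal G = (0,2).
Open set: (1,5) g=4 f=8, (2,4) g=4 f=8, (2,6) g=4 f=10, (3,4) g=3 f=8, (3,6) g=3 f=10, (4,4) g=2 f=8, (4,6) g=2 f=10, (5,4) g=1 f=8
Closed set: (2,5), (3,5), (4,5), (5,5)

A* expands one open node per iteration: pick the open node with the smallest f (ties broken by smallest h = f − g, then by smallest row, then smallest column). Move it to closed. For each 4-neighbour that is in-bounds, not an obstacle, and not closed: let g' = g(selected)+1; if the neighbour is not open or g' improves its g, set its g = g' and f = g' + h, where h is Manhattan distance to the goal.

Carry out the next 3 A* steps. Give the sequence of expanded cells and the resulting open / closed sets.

order=[(1,5) → (1,4) → (0,4)]; open=[(0,3) g=7 f=8, (1,3) g=6 f=8, (1,6) g=5 f=10, (2,4) g=4 f=8, (2,6) g=4 f=10, (3,4) g=3 f=8, (3,6) g=3 f=10, (4,4) g=2 f=8, (4,6) g=2 f=10, (5,4) g=1 f=8]; closed=[(0,4), (1,4), (1,5), (2,5), (3,5), (4,5), (5,5)]

step 1: expand (1,5) (f=8, h=4) → closed; open now [(1,4) g=5 f=8, (1,6) g=5 f=10, (2,4) g=4 f=8, (2,6) g=4 f=10, (3,4) g=3 f=8, (3,6) g=3 f=10, (4,4) g=2 f=8, (4,6) g=2 f=10, (5,4) g=1 f=8]
step 2: expand (1,4) (f=8, h=3) → closed; open now [(0,4) g=6 f=8, (1,3) g=6 f=8, (1,6) g=5 f=10, (2,4) g=4 f=8, (2,6) g=4 f=10, (3,4) g=3 f=8, (3,6) g=3 f=10, (4,4) g=2 f=8, (4,6) g=2 f=10, (5,4) g=1 f=8]
step 3: expand (0,4) (f=8, h=2) → closed; open now [(0,3) g=7 f=8, (1,3) g=6 f=8, (1,6) g=5 f=10, (2,4) g=4 f=8, (2,6) g=4 f=10, (3,4) g=3 f=8, (3,6) g=3 f=10, (4,4) g=2 f=8, (4,6) g=2 f=10, (5,4) g=1 f=8]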